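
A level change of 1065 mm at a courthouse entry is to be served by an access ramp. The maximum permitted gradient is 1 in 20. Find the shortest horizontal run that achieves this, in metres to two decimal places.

At 1:20 the run is 20 × 1065 = 21300 mm.
21300 mm = 21.30 m.

21.30 m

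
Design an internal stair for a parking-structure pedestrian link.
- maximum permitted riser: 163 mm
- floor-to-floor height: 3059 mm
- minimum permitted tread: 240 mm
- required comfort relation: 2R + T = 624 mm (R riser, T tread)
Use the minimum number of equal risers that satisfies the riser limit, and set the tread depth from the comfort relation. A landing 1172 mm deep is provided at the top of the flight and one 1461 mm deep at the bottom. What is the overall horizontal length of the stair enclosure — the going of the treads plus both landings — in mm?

⌈3059/163⌉ = 19 risers.
Each riser is 3059/19 = 161 mm (≤ 163 mm).
Tread T = 624 − 2 × 161 = 302 mm (≥ 240 mm).
Treads = 19 − 1 = 18; going = 18 × 302 = 5436 mm.
Enclosure = 5436 + 1172 + 1461 = 8069 mm.

8069 mm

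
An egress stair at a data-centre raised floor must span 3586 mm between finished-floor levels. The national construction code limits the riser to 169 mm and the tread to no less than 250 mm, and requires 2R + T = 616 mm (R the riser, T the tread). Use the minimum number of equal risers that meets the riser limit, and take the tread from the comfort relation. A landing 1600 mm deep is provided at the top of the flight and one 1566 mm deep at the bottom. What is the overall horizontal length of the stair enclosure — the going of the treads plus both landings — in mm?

9256 mm

⌈3586/169⌉ = 22 risers.
R = 3586 ÷ 22 = 163 mm.
From 2R + T = 616: T = 616 − 326 = 290 mm.
22 risers give 21 treads; going = 21 × 290 = 6090 mm.
Add landings: 6090 + 1600 + 1566 = 9256 mm.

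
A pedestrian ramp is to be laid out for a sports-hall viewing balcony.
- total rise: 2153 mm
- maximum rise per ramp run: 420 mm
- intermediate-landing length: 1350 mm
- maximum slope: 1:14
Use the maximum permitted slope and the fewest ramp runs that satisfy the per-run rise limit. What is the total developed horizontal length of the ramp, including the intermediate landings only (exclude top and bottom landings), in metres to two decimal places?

⌈2153/420⌉ = 6 ramp runs. That means 5 intermediate landings.
Ramp run (horizontal) at 1:14: 2153 × 14 = 30142 mm.
5 intermediate landings contribute 5 × 1350 = 6750 mm.
Total developed length = 30142 + 6750 = 36892 mm.
= 36.89 m.

36.89 m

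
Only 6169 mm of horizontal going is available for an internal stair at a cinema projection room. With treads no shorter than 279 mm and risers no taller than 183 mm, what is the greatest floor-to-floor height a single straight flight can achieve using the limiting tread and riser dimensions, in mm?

4209 mm

Treads that fit: ⌊6169 / 279⌋ = 22.
Risers = treads + 1 = 23.
Maximum height = 23 × 183 = 4209 mm.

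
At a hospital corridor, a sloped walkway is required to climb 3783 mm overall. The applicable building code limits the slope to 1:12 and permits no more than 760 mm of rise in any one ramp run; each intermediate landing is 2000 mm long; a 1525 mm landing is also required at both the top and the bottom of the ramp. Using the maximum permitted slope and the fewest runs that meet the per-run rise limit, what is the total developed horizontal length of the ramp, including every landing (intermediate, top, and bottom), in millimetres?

At most 760 each: 3783/760 = 4.98, giving 5 ramp runs. That means 4 intermediate landings.
Horizontal run for 3783 mm of rise at 1:12 is 3783 × 12 = 45396 mm.
4 intermediate landings contribute 4 × 2000 = 8000 mm.
Top and bottom landings: 2 × 1525 = 3050 mm.
Total = 45396 + 8000 + 3050 = 56446 mm.

56446 mm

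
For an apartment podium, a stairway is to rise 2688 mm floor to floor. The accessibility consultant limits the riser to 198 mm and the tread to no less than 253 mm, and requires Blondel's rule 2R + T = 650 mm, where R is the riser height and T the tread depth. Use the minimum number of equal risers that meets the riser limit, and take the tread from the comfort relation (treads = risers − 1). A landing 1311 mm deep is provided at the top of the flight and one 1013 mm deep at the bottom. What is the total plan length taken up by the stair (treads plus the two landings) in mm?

2688 / 198 = 13.58, so 14 risers are needed.
Each riser is 2688/14 = 192 mm (≤ 198 mm).
From 2R + T = 650: T = 650 − 384 = 266 mm.
Going = (14 − 1) × 266 = 3458 mm.
Enclosure = 3458 + 1311 + 1013 = 5782 mm.

5782 mm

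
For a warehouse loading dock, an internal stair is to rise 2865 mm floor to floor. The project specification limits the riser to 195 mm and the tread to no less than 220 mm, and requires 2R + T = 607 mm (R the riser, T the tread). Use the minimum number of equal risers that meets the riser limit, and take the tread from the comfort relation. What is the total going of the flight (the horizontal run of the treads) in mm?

At most 195 each: 2865/195 = 14.69, giving 15 risers.
Riser R = 2865 / 15 = 191 mm, within the 195 mm limit.
Tread T = 607 − 2 × 191 = 225 mm (≥ 220 mm).
Treads = 15 − 1 = 14; going = 14 × 225 = 3150 mm.

3150 mm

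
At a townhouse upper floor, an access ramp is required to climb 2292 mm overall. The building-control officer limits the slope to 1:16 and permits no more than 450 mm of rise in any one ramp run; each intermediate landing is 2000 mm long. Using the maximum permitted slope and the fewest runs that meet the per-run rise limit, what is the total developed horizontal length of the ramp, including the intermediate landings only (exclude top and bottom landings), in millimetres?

⌈2292/450⌉ = 6 ramp runs. That means 5 intermediate landings.
Horizontal run for 2292 mm of rise at 1:16 is 2292 × 16 = 36672 mm.
Intermediate landings: 5 × 2000 = 10000 mm.
Total developed length = 36672 + 10000 = 46672 mm.

46672 mm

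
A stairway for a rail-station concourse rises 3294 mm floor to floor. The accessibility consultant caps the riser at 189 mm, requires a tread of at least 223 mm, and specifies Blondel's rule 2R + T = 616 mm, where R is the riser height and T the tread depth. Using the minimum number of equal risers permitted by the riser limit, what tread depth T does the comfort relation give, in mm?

250 mm

⌈3294/189⌉ = 18 risers.
Riser R = 3294 / 18 = 183 mm, within the 189 mm limit.
From 2R + T = 616: T = 616 − 366 = 250 mm.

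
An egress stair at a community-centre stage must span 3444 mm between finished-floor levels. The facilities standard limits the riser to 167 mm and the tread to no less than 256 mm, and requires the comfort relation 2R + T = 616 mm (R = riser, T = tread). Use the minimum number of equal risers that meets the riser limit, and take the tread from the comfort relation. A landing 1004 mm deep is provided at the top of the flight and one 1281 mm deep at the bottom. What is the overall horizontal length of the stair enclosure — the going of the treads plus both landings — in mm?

8045 mm

3444 / 167 = 20.623 → round up to 21 risers.
Each riser is 3444/21 = 164 mm (≤ 167 mm).
Tread T = 616 − 2 × 164 = 288 mm (≥ 256 mm).
21 risers give 20 treads; going = 20 × 288 = 5760 mm.
Enclosure = 5760 + 1004 + 1281 = 8045 mm.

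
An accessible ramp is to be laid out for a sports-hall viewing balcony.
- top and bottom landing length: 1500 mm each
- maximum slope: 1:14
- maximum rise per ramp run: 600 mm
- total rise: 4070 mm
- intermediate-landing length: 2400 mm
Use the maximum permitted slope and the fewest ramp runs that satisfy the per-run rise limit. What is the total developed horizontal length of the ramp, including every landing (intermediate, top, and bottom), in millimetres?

74380 mm

4070 / 600 = 6.78, so 7 ramp runs are needed. That means 6 intermediate landings.
Ramp run (horizontal) at 1:14: 4070 × 14 = 56980 mm.
6 intermediate landings contribute 6 × 2400 = 14400 mm.
Top and bottom landings: 2 × 1500 = 3000 mm.
Total = 56980 + 14400 + 3000 = 74380 mm.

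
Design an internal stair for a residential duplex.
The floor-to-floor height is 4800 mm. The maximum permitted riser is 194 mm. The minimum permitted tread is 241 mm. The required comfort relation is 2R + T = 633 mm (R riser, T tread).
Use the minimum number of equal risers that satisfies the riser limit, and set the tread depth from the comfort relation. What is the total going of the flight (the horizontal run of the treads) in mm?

5976 mm

4800 / 194 = 24.742 → round up to 25 risers.
R = 4800 ÷ 25 = 192 mm.
From 2R + T = 633: T = 633 − 384 = 249 mm.
Going = (25 − 1) × 249 = 5976 mm.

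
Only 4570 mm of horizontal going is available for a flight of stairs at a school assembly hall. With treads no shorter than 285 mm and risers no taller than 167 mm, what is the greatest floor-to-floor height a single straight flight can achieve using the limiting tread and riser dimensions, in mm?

Treads that fit: ⌊4570 / 285⌋ = 16.
Risers = treads + 1 = 17.
Maximum height = 17 × 167 = 2839 mm.

2839 mm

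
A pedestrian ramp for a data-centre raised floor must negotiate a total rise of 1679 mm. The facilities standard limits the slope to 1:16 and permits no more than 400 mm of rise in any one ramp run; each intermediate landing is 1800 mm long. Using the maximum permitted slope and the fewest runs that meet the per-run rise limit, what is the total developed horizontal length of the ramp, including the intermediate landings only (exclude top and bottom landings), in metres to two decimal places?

34.06 m

At most 400 each: 1679/400 = 4.20, giving 5 ramp runs. That means 4 intermediate landings.
Horizontal run for 1679 mm of rise at 1:16 is 1679 × 16 = 26864 mm.
Intermediate landings: 4 × 1800 = 7200 mm.
Developed length = 26864 + 7200 = 34064 mm.
= 34.06 m.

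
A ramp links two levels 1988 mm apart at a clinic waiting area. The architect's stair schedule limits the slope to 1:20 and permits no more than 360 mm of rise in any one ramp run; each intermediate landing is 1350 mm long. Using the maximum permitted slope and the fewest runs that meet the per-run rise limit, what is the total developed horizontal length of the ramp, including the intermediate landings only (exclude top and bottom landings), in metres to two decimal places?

⌈1988/360⌉ = 6 ramp runs. That means 5 intermediate landings.
Horizontal run for 1988 mm of rise at 1:20 is 1988 × 20 = 39760 mm.
Intermediate landings: 5 × 1350 = 6750 mm.
Developed length = 39760 + 6750 = 46510 mm.
= 46.51 m.

46.51 m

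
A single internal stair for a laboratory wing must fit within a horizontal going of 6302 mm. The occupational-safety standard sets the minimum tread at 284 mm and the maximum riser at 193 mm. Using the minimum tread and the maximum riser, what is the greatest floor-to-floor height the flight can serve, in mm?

6302 / 284 = 22.19, so 22 treads fit.
Risers = treads + 1 = 23.
Maximum height = 23 × 193 = 4439 mm.

4439 mm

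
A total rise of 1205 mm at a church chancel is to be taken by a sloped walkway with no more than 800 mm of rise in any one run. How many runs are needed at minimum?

At most 800 each: 1205/800 = 1.51, giving 2 ramp runs.

2 runs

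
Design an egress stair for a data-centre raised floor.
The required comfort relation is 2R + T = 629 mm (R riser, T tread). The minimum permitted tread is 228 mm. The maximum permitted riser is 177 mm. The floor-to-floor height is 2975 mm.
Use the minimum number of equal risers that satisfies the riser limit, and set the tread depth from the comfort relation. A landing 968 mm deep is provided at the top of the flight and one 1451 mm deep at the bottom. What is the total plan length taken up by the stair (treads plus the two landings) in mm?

2975 / 177 = 16.808 → round up to 17 risers.
R = 2975 ÷ 17 = 175 mm.
From 2R + T = 629: T = 629 − 350 = 279 mm.
17 risers give 16 treads; going = 16 × 279 = 4464 mm.
Add landings: 4464 + 968 + 1451 = 6883 mm.

6883 mm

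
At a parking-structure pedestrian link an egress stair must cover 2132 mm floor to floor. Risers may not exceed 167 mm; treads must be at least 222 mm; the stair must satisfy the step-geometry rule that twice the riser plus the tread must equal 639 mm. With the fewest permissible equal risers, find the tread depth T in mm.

311 mm

2132 / 167 = 12.766 → round up to 13 risers.
R = 2132 ÷ 13 = 164 mm.
Tread T = 639 − 2 × 164 = 311 mm (≥ 222 mm).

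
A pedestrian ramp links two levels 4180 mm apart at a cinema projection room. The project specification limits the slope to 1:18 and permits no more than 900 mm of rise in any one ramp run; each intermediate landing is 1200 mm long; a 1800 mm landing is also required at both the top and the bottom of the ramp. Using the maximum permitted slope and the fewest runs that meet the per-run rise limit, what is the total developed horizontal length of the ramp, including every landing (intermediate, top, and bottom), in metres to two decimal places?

4180 / 900 = 4.64, so 5 ramp runs are needed. That means 4 intermediate landings.
Horizontal run for 4180 mm of rise at 1:18 is 4180 × 18 = 75240 mm.
Intermediate landings: 4 × 1200 = 4800 mm.
Top and bottom landings: 2 × 1800 = 3600 mm.
Total = 75240 + 4800 + 3600 = 83640 mm.
= 83.64 m.

83.64 m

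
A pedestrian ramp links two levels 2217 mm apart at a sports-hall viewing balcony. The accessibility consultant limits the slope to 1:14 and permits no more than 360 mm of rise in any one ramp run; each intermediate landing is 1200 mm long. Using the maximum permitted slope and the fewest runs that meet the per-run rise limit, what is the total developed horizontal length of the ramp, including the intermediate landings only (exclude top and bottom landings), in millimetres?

2217 / 360 = 6.158 → round up to 7 ramp runs. That means 6 intermediate landings.
Horizontal run for 2217 mm of rise at 1:14 is 2217 × 14 = 31038 mm.
6 intermediate landings contribute 6 × 1200 = 7200 mm.
Developed length = 31038 + 7200 = 38238 mm.

38238 mm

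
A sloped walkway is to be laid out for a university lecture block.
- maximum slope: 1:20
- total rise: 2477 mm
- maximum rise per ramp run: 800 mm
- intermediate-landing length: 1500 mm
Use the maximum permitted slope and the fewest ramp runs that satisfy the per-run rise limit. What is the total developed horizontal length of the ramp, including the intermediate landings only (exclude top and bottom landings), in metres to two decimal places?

54.04 m

2477 / 800 = 3.096 → round up to 4 ramp runs. That means 3 intermediate landings.
Horizontal run for 2477 mm of rise at 1:20 is 2477 × 20 = 49540 mm.
Intermediate landings: 3 × 1500 = 4500 mm.
Developed length = 49540 + 4500 = 54040 mm.
= 54.04 m.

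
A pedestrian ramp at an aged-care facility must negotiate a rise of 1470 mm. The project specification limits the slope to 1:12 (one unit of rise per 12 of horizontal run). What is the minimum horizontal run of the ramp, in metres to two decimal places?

17.64 m

Run = rise × 12 = 1470 × 12 = 17640 mm.
17640 mm = 17.64 m.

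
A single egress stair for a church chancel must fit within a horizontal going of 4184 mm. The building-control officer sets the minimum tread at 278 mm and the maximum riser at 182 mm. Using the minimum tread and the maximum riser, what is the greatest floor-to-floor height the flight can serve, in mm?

Treads that fit: ⌊4184 / 278⌋ = 15.
Risers = treads + 1 = 16.
Maximum height = 16 × 182 = 2912 mm.

2912 mm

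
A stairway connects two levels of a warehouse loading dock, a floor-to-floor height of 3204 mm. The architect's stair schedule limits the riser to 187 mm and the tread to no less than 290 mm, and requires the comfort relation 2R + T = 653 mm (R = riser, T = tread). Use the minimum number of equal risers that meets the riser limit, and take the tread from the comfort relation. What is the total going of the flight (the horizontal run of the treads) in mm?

5049 mm

3204 / 187 = 17.13, so 18 risers are needed.
Riser R = 3204 / 18 = 178 mm, within the 187 mm limit.
From 2R + T = 653: T = 653 − 356 = 297 mm.
Going = (18 − 1) × 297 = 5049 mm.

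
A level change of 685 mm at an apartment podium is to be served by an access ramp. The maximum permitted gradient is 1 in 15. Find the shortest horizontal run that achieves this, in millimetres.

10275 mm

Run = rise × 15 = 685 × 15 = 10275 mm.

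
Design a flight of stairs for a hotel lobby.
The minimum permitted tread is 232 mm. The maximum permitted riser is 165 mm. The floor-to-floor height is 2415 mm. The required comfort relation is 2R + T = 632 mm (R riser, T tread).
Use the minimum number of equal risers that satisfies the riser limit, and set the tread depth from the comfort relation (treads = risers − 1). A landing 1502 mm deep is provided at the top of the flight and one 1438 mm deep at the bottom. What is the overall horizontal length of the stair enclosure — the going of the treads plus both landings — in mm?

7280 mm

2415 / 165 = 14.636 → round up to 15 risers.
Riser R = 2415 / 15 = 161 mm, within the 165 mm limit.
T = 632 − 2·161 = 310 mm, which satisfies the 232 mm minimum.
15 risers give 14 treads; going = 14 × 310 = 4340 mm.
Add landings: 4340 + 1502 + 1438 = 7280 mm.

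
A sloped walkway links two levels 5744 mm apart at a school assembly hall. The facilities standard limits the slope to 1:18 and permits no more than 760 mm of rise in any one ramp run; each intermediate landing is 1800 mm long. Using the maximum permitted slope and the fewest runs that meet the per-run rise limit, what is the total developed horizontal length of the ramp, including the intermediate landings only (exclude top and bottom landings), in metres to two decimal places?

115.99 m

5744 / 760 = 7.558 → round up to 8 ramp runs. That means 7 intermediate landings.
Horizontal run for 5744 mm of rise at 1:18 is 5744 × 18 = 103392 mm.
Intermediate landings: 7 × 1800 = 12600 mm.
Total developed length = 103392 + 12600 = 115992 mm.
= 115.99 m.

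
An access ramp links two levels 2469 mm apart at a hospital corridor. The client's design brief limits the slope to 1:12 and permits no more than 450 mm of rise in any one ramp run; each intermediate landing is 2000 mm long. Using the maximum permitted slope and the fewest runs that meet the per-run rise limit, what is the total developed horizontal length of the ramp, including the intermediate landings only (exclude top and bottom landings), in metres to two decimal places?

39.63 m

⌈2469/450⌉ = 6 ramp runs. That means 5 intermediate landings.
Horizontal run for 2469 mm of rise at 1:12 is 2469 × 12 = 29628 mm.
5 intermediate landings contribute 5 × 2000 = 10000 mm.
Total developed length = 29628 + 10000 = 39628 mm.
= 39.63 m.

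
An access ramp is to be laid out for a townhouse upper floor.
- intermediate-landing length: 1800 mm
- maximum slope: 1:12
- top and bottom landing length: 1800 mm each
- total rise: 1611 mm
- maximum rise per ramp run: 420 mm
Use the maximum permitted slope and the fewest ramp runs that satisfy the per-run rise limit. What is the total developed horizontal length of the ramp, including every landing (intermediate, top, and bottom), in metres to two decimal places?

At most 420 each: 1611/420 = 3.84, giving 4 ramp runs. That means 3 intermediate landings.
Ramp run (horizontal) at 1:12: 1611 × 12 = 19332 mm.
Intermediate landings: 3 × 1800 = 5400 mm.
Top and bottom landings: 2 × 1800 = 3600 mm.
Total = 19332 + 5400 + 3600 = 28332 mm.
= 28.33 m.

28.33 m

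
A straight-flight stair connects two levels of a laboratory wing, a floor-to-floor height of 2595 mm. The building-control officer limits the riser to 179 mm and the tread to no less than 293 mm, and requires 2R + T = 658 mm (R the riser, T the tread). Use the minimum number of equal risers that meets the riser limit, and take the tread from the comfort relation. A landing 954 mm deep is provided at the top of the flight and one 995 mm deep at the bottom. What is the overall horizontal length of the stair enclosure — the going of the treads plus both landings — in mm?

2595 / 179 = 14.497 → round up to 15 risers.
Riser R = 2595 / 15 = 173 mm, within the 179 mm limit.
T = 658 − 2·173 = 312 mm, which satisfies the 293 mm minimum.
Treads = 15 − 1 = 14; going = 14 × 312 = 4368 mm.
Enclosure = 4368 + 954 + 995 = 6317 mm.

6317 mm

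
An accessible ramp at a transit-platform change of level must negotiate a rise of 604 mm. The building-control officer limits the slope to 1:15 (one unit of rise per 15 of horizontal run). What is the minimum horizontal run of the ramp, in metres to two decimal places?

At 1:15 the run is 15 × 604 = 9060 mm.
9060 mm = 9.06 m.

9.06 m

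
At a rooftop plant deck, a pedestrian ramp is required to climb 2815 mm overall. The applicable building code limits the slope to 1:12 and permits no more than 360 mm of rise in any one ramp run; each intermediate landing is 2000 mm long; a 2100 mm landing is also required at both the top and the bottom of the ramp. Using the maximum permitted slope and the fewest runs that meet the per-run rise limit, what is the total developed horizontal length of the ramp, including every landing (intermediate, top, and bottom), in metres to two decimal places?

51.98 m

⌈2815/360⌉ = 8 ramp runs. That means 7 intermediate landings.
Horizontal run for 2815 mm of rise at 1:12 is 2815 × 12 = 33780 mm.
Intermediate landings: 7 × 2000 = 14000 mm.
Top and bottom landings: 2 × 2100 = 4200 mm.
Total = 33780 + 14000 + 4200 = 51980 mm.
= 51.98 m.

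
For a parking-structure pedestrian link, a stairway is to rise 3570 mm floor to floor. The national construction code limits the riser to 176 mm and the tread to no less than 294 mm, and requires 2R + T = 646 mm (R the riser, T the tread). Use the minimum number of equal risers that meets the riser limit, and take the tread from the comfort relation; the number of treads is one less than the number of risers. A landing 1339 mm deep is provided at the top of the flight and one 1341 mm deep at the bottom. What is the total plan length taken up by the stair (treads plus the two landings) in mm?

8800 mm

3570 / 176 = 20.28, so 21 risers are needed.
R = 3570 ÷ 21 = 170 mm.
Tread T = 646 − 2 × 170 = 306 mm (≥ 294 mm).
21 risers give 20 treads; going = 20 × 306 = 6120 mm.
Enclosure = 6120 + 1339 + 1341 = 8800 mm.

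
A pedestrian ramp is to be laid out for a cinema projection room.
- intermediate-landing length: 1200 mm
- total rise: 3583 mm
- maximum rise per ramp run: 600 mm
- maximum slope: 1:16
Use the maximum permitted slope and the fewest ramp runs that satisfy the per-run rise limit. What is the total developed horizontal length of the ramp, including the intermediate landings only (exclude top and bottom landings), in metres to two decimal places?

63.33 m

⌈3583/600⌉ = 6 ramp runs. That means 5 intermediate landings.
Horizontal run for 3583 mm of rise at 1:16 is 3583 × 16 = 57328 mm.
5 intermediate landings contribute 5 × 1200 = 6000 mm.
Developed length = 57328 + 6000 = 63328 mm.
= 63.33 m.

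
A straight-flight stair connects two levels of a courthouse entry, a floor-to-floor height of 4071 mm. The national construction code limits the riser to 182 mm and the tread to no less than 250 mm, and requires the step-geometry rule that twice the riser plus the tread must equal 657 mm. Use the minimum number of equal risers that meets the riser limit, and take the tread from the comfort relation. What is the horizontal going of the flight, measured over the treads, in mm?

6666 mm

4071 / 182 = 22.37, so 23 risers are needed.
Riser R = 4071 / 23 = 177 mm, within the 182 mm limit.
From 2R + T = 657: T = 657 − 354 = 303 mm.
Treads = 23 − 1 = 22; going = 22 × 303 = 6666 mm.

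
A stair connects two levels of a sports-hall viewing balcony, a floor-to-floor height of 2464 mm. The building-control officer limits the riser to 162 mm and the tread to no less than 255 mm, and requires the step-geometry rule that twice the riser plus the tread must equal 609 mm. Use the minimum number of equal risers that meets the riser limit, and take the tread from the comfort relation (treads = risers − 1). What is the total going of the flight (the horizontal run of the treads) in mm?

2464 / 162 = 15.210 → round up to 16 risers.
Each riser is 2464/16 = 154 mm (≤ 162 mm).
Tread T = 609 − 2 × 154 = 301 mm (≥ 255 mm).
Going = (16 − 1) × 301 = 4515 mm.

4515 mm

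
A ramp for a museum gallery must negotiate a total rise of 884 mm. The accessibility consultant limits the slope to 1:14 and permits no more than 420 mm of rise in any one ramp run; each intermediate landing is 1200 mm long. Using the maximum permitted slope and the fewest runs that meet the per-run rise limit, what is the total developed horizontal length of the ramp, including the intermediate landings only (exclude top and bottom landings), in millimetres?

884 / 420 = 2.105 → round up to 3 ramp runs. That means 2 intermediate landings.
Horizontal run for 884 mm of rise at 1:14 is 884 × 14 = 12376 mm.
Intermediate landings: 2 × 1200 = 2400 mm.
Developed length = 12376 + 2400 = 14776 mm.

14776 mm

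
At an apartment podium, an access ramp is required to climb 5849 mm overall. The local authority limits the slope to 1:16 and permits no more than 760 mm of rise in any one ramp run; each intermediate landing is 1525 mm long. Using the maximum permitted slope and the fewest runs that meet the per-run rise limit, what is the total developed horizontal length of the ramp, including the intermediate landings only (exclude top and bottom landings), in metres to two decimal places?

104.26 m

⌈5849/760⌉ = 8 ramp runs. That means 7 intermediate landings.
Horizontal run for 5849 mm of rise at 1:16 is 5849 × 16 = 93584 mm.
7 intermediate landings contribute 7 × 1525 = 10675 mm.
Total developed length = 93584 + 10675 = 104259 mm.
= 104.26 m.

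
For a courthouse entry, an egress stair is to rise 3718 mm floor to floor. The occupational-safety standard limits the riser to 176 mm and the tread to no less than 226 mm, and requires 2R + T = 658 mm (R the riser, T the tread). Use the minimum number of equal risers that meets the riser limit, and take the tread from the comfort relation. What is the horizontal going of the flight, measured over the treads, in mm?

6720 mm

At most 176 each: 3718/176 = 21.12, giving 22 risers.
Riser R = 3718 / 22 = 169 mm, within the 176 mm limit.
T = 658 − 2·169 = 320 mm, which satisfies the 226 mm minimum.
22 risers give 21 treads; going = 21 × 320 = 6720 mm.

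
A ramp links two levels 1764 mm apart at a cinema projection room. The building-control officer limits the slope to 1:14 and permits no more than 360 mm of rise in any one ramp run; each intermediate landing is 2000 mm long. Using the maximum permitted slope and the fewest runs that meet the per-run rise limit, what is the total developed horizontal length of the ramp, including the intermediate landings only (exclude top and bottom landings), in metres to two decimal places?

32.70 m

1764 / 360 = 4.900 → round up to 5 ramp runs. That means 4 intermediate landings.
Ramp run (horizontal) at 1:14: 1764 × 14 = 24696 mm.
Intermediate landings: 4 × 2000 = 8000 mm.
Developed length = 24696 + 8000 = 32696 mm.
= 32.70 m.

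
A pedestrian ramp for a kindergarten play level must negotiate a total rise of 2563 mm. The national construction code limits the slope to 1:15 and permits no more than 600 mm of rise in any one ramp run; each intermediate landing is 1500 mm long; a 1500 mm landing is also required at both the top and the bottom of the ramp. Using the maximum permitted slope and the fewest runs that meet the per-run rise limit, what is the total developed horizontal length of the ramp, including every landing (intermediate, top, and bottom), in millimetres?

47445 mm

2563 / 600 = 4.272 → round up to 5 ramp runs. That means 4 intermediate landings.
Horizontal run for 2563 mm of rise at 1:15 is 2563 × 15 = 38445 mm.
Intermediate landings: 4 × 1500 = 6000 mm.
Top and bottom landings: 2 × 1500 = 3000 mm.
Total = 38445 + 6000 + 3000 = 47445 mm.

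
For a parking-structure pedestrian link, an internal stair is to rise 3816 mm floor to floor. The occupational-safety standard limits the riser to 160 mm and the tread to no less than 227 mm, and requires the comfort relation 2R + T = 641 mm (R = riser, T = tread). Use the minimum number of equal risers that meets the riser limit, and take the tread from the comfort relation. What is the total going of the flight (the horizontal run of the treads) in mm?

3816 / 160 = 23.85, so 24 risers are needed.
R = 3816 ÷ 24 = 159 mm.
T = 641 − 2·159 = 323 mm, which satisfies the 227 mm minimum.
Treads = 24 − 1 = 23; going = 23 × 323 = 7429 mm.

7429 mm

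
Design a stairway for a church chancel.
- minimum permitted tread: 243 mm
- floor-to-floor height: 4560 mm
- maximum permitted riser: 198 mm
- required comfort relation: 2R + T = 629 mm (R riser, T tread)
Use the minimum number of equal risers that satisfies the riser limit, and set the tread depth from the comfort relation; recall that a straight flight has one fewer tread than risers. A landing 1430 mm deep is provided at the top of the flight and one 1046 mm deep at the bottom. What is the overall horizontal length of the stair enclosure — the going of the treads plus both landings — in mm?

8203 mm

4560 / 198 = 23.03, so 24 risers are needed.
Each riser is 4560/24 = 190 mm (≤ 198 mm).
Tread T = 629 − 2 × 190 = 249 mm (≥ 243 mm).
Treads = 24 − 1 = 23; going = 23 × 249 = 5727 mm.
Enclosure = 5727 + 1430 + 1046 = 8203 mm.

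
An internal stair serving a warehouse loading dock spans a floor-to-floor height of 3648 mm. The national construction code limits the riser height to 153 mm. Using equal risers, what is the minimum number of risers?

24 risers

At most 153 each: 3648/153 = 23.84, giving 24 risers.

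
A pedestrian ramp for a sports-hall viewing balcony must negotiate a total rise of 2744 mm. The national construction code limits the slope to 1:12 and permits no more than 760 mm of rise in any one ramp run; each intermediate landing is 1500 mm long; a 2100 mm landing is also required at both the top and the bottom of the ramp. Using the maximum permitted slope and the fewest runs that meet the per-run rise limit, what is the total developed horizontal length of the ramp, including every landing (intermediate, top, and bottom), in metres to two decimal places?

2744 / 760 = 3.61, so 4 ramp runs are needed. That means 3 intermediate landings.
Ramp run (horizontal) at 1:12: 2744 × 12 = 32928 mm.
Intermediate landings: 3 × 1500 = 4500 mm.
Top and bottom landings: 2 × 2100 = 4200 mm.
Total = 32928 + 4500 + 4200 = 41628 mm.
= 41.63 m.

41.63 m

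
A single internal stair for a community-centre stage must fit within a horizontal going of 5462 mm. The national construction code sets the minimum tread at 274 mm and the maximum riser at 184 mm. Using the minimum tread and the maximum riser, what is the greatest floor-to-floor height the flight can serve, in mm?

3680 mm

5462 / 274 = 19.93, so 19 treads fit.
Risers = treads + 1 = 20.
Maximum height = 20 × 184 = 3680 mm.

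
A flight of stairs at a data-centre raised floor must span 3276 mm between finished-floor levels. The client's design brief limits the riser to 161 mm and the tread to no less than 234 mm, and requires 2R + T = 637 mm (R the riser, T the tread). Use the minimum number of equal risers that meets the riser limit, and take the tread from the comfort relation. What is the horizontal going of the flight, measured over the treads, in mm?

6500 mm

At most 161 each: 3276/161 = 20.35, giving 21 risers.
Each riser is 3276/21 = 156 mm (≤ 161 mm).
From 2R + T = 637: T = 637 − 312 = 325 mm.
21 risers give 20 treads; going = 20 × 325 = 6500 mm.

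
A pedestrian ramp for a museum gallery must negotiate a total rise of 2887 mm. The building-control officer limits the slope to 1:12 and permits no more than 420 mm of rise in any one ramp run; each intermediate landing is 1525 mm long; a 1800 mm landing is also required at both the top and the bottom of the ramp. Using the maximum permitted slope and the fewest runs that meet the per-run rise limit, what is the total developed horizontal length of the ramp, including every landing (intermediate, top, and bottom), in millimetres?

47394 mm

2887 / 420 = 6.87, so 7 ramp runs are needed. That means 6 intermediate landings.
Horizontal run for 2887 mm of rise at 1:12 is 2887 × 12 = 34644 mm.
6 intermediate landings contribute 6 × 1525 = 9150 mm.
Top and bottom landings: 2 × 1800 = 3600 mm.
Total = 34644 + 9150 + 3600 = 47394 mm.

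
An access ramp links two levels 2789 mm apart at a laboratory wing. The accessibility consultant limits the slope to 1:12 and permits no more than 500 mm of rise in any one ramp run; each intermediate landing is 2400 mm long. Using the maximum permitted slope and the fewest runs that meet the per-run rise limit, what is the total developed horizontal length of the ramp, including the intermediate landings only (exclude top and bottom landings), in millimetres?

45468 mm

2789 / 500 = 5.58, so 6 ramp runs are needed. That means 5 intermediate landings.
Ramp run (horizontal) at 1:12: 2789 × 12 = 33468 mm.
Intermediate landings: 5 × 2400 = 12000 mm.
Developed length = 33468 + 12000 = 45468 mm.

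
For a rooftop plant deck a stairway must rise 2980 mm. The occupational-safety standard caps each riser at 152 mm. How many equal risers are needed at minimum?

20 risers

2980 / 152 = 19.605 → round up to 20 risers.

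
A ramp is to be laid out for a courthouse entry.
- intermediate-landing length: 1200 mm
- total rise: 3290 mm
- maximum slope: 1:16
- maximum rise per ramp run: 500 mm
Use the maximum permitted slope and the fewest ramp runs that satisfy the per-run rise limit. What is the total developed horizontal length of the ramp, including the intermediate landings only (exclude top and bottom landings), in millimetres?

⌈3290/500⌉ = 7 ramp runs. That means 6 intermediate landings.
Ramp run (horizontal) at 1:16: 3290 × 16 = 52640 mm.
6 intermediate landings contribute 6 × 1200 = 7200 mm.
Developed length = 52640 + 7200 = 59840 mm.

59840 mm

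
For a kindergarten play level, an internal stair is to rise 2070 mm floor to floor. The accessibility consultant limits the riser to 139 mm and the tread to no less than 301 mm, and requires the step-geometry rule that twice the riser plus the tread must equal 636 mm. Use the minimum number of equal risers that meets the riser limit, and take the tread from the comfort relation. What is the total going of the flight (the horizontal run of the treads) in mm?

2070 / 139 = 14.892 → round up to 15 risers.
R = 2070 ÷ 15 = 138 mm.
T = 636 − 2·138 = 360 mm, which satisfies the 301 mm minimum.
15 risers give 14 treads; going = 14 × 360 = 5040 mm.

5040 mm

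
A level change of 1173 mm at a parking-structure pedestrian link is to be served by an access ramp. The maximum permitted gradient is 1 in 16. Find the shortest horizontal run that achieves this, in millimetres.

18768 mm

Run = rise × 16 = 1173 × 16 = 18768 mm.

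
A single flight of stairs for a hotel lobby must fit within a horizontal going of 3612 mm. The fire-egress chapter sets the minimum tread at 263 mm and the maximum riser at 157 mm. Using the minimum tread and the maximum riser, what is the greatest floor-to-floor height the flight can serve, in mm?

3612 / 263 = 13.73, so 13 treads fit.
Risers = treads + 1 = 14.
Maximum height = 14 × 157 = 2198 mm.

2198 mm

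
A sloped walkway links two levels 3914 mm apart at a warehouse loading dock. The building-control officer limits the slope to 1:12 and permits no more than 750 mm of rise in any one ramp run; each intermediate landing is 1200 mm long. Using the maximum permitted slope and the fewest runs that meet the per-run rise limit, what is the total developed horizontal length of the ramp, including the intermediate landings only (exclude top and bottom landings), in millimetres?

⌈3914/750⌉ = 6 ramp runs. That means 5 intermediate landings.
Ramp run (horizontal) at 1:12: 3914 × 12 = 46968 mm.
5 intermediate landings contribute 5 × 1200 = 6000 mm.
Developed length = 46968 + 6000 = 52968 mm.

52968 mm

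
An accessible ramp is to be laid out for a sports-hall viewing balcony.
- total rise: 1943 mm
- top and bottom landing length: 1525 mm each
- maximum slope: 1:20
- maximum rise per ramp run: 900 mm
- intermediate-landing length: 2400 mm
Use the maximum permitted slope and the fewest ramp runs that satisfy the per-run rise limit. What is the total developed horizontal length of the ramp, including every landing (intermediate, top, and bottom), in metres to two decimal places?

⌈1943/900⌉ = 3 ramp runs. That means 2 intermediate landings.
Ramp run (horizontal) at 1:20: 1943 × 20 = 38860 mm.
2 intermediate landings contribute 2 × 2400 = 4800 mm.
Top and bottom landings: 2 × 1525 = 3050 mm.
Total = 38860 + 4800 + 3050 = 46710 mm.
= 46.71 m.

46.71 m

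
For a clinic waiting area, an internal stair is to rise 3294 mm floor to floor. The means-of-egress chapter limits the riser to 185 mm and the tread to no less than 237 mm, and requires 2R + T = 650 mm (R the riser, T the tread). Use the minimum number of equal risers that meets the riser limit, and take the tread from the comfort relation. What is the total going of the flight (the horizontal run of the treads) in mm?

⌈3294/185⌉ = 18 risers.
Each riser is 3294/18 = 183 mm (≤ 185 mm).
Tread T = 650 − 2 × 183 = 284 mm (≥ 237 mm).
Treads = 18 − 1 = 17; going = 17 × 284 = 4828 mm.

4828 mm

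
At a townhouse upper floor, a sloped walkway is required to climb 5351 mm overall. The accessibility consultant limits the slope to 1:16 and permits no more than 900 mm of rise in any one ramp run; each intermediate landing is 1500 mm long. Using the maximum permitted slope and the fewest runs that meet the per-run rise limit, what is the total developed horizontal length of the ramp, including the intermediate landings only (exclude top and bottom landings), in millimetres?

93116 mm

⌈5351/900⌉ = 6 ramp runs. That means 5 intermediate landings.
Ramp run (horizontal) at 1:16: 5351 × 16 = 85616 mm.
Intermediate landings: 5 × 1500 = 7500 mm.
Total developed length = 85616 + 7500 = 93116 mm.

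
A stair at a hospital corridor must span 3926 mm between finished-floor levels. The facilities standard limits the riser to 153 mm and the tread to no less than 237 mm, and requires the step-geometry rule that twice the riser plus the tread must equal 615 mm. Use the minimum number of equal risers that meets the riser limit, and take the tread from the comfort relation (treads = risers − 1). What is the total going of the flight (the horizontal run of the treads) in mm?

7825 mm

At most 153 each: 3926/153 = 25.66, giving 26 risers.
Each riser is 3926/26 = 151 mm (≤ 153 mm).
From 2R + T = 615: T = 615 − 302 = 313 mm.
26 risers give 25 treads; going = 25 × 313 = 7825 mm.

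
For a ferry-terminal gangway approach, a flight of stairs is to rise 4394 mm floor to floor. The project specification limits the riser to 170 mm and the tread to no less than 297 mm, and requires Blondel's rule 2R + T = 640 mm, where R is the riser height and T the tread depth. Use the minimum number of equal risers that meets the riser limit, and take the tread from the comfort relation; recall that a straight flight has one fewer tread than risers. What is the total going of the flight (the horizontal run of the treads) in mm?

4394 / 170 = 25.85, so 26 risers are needed.
R = 4394 ÷ 26 = 169 mm.
T = 640 − 2·169 = 302 mm, which satisfies the 297 mm minimum.
Treads = 26 − 1 = 25; going = 25 × 302 = 7550 mm.

7550 mm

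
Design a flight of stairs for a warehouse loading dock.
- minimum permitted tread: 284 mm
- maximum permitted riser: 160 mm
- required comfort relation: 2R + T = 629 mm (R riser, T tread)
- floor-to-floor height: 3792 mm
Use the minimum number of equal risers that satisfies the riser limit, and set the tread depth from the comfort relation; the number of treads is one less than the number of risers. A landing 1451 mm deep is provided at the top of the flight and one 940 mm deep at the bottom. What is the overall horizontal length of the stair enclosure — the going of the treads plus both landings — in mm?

3792 / 160 = 23.700 → round up to 24 risers.
R = 3792 ÷ 24 = 158 mm.
Tread T = 629 − 2 × 158 = 313 mm (≥ 284 mm).
Going = (24 − 1) × 313 = 7199 mm.
Add landings: 7199 + 1451 + 940 = 9590 mm.

9590 mm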